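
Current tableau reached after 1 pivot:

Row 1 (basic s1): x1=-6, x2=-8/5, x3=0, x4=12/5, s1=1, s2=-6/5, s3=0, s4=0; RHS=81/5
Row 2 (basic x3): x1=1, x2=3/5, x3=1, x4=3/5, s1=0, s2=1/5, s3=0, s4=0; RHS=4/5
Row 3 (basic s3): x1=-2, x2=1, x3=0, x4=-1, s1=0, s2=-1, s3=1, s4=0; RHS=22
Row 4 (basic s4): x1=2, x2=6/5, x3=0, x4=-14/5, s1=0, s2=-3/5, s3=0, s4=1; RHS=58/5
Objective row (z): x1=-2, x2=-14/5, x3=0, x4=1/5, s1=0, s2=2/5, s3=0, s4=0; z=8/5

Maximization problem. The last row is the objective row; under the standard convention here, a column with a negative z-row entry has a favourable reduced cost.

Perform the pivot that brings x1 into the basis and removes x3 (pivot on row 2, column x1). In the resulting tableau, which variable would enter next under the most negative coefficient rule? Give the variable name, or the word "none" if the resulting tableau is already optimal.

x2

Pivot element 1. New z-row = old z-row − (-2)·(row 2/1).
Updated z-row coefficients: x1: 0, x2: -8/5, x3: 2, x4: 7/5, s1: 0, s2: 4/5, s3: 0, s4: 0.
The most negative is -8/5 in column x2, so x2 would enter next.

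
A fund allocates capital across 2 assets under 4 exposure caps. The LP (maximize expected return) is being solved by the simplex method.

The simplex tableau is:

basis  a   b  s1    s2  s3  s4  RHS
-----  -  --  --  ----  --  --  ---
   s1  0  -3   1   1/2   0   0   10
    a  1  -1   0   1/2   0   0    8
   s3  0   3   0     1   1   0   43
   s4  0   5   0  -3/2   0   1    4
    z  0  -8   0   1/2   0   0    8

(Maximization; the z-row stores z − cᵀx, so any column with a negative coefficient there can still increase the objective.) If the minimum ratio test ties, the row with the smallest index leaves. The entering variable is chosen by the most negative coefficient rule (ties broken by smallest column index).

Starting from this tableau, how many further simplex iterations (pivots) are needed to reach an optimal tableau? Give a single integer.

pivot: b in, s4 out → z = 72/5
pivot: s2 in, s3 out → z = 55
No improving column remains; optimal.

2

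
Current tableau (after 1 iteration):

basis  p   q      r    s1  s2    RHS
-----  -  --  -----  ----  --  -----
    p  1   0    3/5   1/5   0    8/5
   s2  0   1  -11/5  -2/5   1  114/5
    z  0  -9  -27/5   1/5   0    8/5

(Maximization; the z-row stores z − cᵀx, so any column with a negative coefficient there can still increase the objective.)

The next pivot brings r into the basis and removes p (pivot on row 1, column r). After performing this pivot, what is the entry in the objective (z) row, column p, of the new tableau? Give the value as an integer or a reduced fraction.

Pivot element is row 1, column r: 3/5.
Normalize row 1: new (row 1, p) = 1/(3/5) = 5/3.
z-row ← z-row − (-27/5)·(new row 1): 0 − (-27/5)·(5/3) = 9.

9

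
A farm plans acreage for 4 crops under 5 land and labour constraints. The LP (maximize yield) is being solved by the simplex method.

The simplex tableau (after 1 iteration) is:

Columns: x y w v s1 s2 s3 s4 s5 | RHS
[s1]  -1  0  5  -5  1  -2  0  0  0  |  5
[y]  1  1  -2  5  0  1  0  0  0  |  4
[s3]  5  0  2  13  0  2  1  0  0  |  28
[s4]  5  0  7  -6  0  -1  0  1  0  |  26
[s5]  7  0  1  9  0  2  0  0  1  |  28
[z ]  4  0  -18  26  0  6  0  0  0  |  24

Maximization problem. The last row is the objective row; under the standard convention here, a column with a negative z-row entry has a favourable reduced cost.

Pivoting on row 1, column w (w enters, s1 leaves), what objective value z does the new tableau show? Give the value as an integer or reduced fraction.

42

Minimum ratio for w: 5/5 = 1.
z changes by −(z-row coeff of w)·ratio = −(-18)·1 = 18.
New z = 24 + 18 = 42.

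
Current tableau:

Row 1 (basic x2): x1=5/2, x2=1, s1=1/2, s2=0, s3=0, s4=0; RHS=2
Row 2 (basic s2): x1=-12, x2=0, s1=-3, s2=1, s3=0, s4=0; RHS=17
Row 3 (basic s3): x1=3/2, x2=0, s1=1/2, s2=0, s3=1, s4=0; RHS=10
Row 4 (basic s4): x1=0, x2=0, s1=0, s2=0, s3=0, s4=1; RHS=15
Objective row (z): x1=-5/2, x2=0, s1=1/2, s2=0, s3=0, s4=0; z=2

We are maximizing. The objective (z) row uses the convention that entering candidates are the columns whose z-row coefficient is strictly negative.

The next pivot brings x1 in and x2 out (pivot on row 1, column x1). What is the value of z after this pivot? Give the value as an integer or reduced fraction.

4

Minimum ratio for x1: 2/(5/2) = 4/5.
z changes by −(z-row coeff of x1)·ratio = −(-5/2)·(4/5) = 2.
New z = 2 + 2 = 4.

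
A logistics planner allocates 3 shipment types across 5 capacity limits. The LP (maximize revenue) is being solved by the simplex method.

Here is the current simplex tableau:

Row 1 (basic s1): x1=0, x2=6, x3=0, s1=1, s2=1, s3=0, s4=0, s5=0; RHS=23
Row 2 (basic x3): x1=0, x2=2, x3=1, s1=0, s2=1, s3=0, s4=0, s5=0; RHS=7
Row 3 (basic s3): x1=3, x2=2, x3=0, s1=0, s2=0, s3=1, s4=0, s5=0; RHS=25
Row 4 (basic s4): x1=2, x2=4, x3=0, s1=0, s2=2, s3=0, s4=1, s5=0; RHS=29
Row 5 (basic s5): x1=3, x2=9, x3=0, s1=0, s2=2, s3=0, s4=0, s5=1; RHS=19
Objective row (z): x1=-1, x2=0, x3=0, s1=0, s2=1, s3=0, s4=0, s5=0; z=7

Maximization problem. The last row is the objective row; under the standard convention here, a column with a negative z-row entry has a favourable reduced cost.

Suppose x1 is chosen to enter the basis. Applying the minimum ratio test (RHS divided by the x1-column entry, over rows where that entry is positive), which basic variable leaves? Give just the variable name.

s5

Ratios: row 1 (s1): entry 0 ≤ 0, skip; row 2 (x3): entry 0 ≤ 0, skip; row 3 (s3): 25/3 = 25/3; row 4 (s4): 29/2 = 29/2; row 5 (s5): 19/3 = 19/3.
Minimum ratio 19/3 is in the s5 row, so s5 leaves.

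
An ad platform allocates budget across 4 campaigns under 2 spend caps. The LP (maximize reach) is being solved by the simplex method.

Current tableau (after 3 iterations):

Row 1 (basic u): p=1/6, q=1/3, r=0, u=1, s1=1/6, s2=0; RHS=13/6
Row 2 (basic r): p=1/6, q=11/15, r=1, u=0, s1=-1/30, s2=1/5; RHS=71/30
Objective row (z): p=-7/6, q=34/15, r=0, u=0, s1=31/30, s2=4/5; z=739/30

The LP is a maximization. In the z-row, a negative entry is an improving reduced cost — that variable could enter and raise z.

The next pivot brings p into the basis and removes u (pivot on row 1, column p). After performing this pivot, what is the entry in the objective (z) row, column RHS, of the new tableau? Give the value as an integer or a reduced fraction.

Pivot element is row 1, column p: 1/6.
Normalize row 1: new (row 1, RHS) = (13/6)/(1/6) = 13.
z-row ← z-row − (-7/6)·(new row 1): 739/30 − (-7/6)·13 = 199/5.

199/5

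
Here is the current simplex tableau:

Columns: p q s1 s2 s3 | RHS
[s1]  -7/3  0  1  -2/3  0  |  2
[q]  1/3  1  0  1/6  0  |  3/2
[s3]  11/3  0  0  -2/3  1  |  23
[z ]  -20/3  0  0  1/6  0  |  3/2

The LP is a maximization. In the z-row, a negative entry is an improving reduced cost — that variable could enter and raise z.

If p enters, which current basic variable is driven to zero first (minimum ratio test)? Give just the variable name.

Ratios: row 1 (s1): entry -7/3 ≤ 0, skip; row 2 (q): (3/2)/(1/3) = 9/2; row 3 (s3): 23/(11/3) = 69/11.
Minimum ratio 9/2 is in the q row, so q leaves.

q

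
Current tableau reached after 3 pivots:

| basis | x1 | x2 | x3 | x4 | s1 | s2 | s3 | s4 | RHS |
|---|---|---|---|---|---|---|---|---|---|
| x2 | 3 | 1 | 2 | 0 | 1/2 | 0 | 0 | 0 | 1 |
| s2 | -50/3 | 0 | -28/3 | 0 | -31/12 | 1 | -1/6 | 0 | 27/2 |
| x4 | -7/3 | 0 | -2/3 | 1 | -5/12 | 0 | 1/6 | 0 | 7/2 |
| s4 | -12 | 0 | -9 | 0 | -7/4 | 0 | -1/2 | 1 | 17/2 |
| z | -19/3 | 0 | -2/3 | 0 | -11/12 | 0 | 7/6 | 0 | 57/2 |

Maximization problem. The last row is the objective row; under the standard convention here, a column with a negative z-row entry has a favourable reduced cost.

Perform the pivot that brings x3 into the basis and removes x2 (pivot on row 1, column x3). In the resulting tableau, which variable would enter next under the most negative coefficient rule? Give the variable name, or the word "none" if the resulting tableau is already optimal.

Pivot element 2. New z-row = old z-row − (-2/3)·(row 1/2).
Updated z-row coefficients: x1: -16/3, x2: 1/3, x3: 0, x4: 0, s1: -3/4, s2: 0, s3: 7/6, s4: 0.
The most negative is -16/3 in column x1, so x1 would enter next.

x1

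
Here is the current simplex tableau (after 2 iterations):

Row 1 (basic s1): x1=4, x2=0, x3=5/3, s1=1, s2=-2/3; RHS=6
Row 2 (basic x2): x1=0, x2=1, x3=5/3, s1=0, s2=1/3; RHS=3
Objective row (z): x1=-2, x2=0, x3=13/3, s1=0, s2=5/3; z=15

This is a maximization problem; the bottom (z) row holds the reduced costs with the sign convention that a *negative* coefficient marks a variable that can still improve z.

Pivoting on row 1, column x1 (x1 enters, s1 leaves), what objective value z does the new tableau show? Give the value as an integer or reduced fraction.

18

Minimum ratio for x1: 6/4 = 3/2.
z changes by −(z-row coeff of x1)·ratio = −(-2)·(3/2) = 3.
New z = 15 + 3 = 18.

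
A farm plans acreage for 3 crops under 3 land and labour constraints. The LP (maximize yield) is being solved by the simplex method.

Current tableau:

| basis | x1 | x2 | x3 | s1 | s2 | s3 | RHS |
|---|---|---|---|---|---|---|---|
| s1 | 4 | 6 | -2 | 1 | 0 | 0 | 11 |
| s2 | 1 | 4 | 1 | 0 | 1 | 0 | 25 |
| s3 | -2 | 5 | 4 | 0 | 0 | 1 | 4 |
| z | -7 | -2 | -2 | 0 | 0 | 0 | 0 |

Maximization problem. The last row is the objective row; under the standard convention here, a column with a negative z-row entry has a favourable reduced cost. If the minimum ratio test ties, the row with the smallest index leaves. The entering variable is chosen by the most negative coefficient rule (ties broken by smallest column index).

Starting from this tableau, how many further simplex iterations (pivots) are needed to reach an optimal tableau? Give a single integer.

2

pivot: x1 in, s1 out → z = 77/4
pivot: x3 in, s3 out → z = 110/3
No improving column remains; optimal.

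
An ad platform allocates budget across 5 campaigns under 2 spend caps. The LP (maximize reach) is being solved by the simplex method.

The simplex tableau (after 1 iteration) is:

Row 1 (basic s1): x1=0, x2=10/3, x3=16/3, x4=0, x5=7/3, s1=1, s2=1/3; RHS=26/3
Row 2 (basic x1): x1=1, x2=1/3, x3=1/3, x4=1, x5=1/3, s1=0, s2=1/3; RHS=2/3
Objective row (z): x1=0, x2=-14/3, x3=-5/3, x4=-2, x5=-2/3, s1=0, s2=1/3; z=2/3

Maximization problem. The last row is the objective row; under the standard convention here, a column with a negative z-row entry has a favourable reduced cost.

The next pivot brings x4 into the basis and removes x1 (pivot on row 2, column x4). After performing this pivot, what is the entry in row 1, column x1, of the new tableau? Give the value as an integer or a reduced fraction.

0

Pivot element is row 2, column x4: 1.
Normalize row 2: new (row 2, x1) = 1/1 = 1.
row 1 ← row 1 − 0·(new row 2): 0 − 0·1 = 0.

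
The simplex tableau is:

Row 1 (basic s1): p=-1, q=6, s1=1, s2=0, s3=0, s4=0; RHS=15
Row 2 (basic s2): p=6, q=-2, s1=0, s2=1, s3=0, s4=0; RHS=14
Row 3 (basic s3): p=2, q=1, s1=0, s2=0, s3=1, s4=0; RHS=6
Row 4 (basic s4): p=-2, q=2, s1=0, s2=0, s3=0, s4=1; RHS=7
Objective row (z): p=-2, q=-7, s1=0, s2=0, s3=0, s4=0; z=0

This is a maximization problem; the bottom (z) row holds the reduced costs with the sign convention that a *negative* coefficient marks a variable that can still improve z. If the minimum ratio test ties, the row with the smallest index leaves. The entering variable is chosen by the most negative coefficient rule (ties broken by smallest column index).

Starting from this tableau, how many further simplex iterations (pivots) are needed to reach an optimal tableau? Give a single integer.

2

pivot: q in, s1 out → z = 35/2
pivot: p in, s3 out → z = 294/13
No improving column remains; optimal.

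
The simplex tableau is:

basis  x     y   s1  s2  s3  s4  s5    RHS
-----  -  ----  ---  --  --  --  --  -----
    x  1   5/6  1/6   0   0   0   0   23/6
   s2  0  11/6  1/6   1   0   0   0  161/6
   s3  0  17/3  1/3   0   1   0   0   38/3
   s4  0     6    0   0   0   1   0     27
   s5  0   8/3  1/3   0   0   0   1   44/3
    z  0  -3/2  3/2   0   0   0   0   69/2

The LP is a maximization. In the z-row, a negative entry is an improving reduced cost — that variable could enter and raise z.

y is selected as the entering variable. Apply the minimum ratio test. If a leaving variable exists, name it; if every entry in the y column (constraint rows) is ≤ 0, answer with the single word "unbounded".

Ratios: row 1 (x): (23/6)/(5/6) = 23/5; row 2 (s2): (161/6)/(11/6) = 161/11; row 3 (s3): (38/3)/(17/3) = 38/17; row 4 (s4): 27/6 = 9/2; row 5 (s5): (44/3)/(8/3) = 11/2.
Minimum ratio is in the s3 row, so s3 leaves.

s3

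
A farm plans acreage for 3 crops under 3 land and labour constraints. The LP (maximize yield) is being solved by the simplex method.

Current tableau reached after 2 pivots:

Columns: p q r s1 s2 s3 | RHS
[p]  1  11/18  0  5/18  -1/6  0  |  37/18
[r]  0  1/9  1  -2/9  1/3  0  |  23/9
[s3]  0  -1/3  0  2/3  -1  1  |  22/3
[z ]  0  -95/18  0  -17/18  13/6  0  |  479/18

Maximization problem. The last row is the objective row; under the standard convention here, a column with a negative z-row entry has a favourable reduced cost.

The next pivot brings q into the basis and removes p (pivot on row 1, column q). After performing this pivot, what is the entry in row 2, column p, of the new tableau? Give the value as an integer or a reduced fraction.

-2/11

Pivot element is row 1, column q: 11/18.
Normalize row 1: new (row 1, p) = 1/(11/18) = 18/11.
row 2 ← row 2 − (1/9)·(new row 1): 0 − (1/9)·(18/11) = -2/11.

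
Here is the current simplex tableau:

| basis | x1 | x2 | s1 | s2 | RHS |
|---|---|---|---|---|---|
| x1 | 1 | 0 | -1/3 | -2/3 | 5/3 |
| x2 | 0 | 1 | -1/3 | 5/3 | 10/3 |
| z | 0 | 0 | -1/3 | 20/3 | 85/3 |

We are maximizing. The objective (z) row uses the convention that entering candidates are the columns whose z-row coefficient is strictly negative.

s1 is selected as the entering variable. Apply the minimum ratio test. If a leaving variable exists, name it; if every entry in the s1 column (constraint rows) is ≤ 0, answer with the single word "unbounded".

s1-column entries: row 1: -1/3, row 2: -1/3. All ≤ 0, so s1 can increase without bound; the LP is unbounded in this direction.

unbounded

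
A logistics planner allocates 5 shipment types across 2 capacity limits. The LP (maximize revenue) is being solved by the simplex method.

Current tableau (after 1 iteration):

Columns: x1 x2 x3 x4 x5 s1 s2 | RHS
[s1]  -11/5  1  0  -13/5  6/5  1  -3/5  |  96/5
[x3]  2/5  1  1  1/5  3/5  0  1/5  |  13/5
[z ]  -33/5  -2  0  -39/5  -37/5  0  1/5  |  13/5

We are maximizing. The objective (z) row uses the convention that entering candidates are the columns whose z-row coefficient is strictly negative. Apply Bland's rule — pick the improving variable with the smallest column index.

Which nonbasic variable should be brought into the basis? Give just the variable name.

Objective-row coefficients: x1: -33/5, x2: -2, x3: 0, x4: -39/5, x5: -37/5, s1: 0, s2: 1/5.
Improving columns: x1, x2, x4, x5. Bland's rule picks the smallest column index → x1.

x1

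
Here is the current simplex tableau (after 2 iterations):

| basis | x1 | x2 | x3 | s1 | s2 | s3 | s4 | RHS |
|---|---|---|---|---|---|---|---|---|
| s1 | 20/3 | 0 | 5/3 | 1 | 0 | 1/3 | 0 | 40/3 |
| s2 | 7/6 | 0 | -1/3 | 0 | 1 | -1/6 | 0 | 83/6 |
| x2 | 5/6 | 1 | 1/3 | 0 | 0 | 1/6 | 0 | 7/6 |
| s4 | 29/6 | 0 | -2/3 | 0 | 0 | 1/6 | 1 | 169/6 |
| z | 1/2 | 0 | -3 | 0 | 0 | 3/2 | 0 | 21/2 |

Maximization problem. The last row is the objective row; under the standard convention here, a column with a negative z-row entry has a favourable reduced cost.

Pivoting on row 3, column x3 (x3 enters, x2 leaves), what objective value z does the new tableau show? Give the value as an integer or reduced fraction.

Minimum ratio for x3: (7/6)/(1/3) = 7/2.
z changes by −(z-row coeff of x3)·ratio = −(-3)·(7/2) = 21/2.
New z = 21/2 + (21/2) = 21.

21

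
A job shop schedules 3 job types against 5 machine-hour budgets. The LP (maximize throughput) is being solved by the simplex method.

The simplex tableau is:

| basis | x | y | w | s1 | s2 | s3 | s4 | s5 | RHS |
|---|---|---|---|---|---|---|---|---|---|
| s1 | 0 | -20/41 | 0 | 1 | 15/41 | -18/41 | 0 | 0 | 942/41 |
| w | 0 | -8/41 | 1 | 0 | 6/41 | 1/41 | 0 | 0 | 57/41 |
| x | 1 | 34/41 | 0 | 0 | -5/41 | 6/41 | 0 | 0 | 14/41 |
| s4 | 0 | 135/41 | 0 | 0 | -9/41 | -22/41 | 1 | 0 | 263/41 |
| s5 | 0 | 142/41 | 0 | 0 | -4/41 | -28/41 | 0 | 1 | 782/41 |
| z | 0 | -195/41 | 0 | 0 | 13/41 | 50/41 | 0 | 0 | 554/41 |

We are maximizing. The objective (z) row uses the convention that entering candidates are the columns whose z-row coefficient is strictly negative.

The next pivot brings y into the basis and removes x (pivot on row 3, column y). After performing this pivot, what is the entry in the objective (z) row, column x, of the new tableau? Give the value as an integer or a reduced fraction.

195/34

Pivot element is row 3, column y: 34/41.
Normalize row 3: new (row 3, x) = 1/(34/41) = 41/34.
z-row ← z-row − (-195/41)·(new row 3): 0 − (-195/41)·(41/34) = 195/34.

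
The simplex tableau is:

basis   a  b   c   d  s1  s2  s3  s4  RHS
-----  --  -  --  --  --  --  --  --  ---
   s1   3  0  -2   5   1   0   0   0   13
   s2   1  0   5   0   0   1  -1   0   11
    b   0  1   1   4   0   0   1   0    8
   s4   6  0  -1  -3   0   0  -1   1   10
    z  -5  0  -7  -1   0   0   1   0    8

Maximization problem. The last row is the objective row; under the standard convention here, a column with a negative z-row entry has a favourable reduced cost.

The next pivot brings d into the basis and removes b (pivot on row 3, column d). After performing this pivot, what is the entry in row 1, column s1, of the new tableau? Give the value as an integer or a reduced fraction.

1

Pivot element is row 3, column d: 4.
Normalize row 3: new (row 3, s1) = 0/4 = 0.
row 1 ← row 1 − 5·(new row 3): 1 − 5·0 = 1.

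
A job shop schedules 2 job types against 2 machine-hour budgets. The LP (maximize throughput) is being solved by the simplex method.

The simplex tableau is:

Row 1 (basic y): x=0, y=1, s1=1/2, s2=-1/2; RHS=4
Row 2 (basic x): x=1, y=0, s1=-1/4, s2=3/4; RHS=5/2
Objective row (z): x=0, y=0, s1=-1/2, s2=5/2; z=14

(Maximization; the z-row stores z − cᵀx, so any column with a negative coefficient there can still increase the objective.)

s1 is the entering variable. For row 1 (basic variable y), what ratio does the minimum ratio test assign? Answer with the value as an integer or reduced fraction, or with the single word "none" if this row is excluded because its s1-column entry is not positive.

8

Ratio = RHS / (s1 entry) = 4 / (1/2) = 8.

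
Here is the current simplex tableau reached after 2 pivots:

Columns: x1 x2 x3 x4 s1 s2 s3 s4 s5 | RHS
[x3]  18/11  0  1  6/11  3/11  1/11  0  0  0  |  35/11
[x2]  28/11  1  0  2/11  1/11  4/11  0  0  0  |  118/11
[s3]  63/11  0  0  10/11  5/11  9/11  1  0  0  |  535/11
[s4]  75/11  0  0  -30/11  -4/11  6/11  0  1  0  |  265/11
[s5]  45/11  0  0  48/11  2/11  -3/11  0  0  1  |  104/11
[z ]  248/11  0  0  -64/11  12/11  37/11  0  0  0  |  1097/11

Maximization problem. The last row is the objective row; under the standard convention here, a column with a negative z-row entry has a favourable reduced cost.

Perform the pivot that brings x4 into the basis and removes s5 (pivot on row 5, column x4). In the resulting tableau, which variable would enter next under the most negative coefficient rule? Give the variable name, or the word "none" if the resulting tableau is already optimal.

none

Pivot element 48/11. New z-row = old z-row − (-64/11)·(row 5/(48/11)).
Updated z-row coefficients: x1: 28, x2: 0, x3: 0, x4: 0, s1: 4/3, s2: 3, s3: 0, s4: 0, s5: 4/3.
No coefficient is strictly negative; the tableau after this pivot is optimal.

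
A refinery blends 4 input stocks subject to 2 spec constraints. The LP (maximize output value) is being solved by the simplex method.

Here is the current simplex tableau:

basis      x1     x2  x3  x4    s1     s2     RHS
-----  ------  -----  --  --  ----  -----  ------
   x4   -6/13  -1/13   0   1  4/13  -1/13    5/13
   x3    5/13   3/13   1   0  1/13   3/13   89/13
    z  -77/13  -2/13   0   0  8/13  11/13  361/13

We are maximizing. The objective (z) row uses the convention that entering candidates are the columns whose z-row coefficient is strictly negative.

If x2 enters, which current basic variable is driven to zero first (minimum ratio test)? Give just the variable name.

Ratios: row 1 (x4): entry -1/13 ≤ 0, skip; row 2 (x3): (89/13)/(3/13) = 89/3.
Minimum ratio 89/3 is in the x3 row, so x3 leaves.

x3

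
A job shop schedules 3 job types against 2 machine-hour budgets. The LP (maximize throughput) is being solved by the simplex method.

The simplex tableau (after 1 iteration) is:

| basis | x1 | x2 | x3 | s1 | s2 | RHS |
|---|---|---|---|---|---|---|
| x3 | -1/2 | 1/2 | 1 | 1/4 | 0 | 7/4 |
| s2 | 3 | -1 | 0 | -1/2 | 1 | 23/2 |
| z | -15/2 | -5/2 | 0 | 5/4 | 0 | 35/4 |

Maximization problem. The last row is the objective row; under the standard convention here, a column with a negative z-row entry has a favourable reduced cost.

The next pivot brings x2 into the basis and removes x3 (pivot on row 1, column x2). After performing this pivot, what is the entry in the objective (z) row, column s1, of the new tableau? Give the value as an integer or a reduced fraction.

Pivot element is row 1, column x2: 1/2.
Normalize row 1: new (row 1, s1) = (1/4)/(1/2) = 1/2.
z-row ← z-row − (-5/2)·(new row 1): 5/4 − (-5/2)·(1/2) = 5/2.

5/2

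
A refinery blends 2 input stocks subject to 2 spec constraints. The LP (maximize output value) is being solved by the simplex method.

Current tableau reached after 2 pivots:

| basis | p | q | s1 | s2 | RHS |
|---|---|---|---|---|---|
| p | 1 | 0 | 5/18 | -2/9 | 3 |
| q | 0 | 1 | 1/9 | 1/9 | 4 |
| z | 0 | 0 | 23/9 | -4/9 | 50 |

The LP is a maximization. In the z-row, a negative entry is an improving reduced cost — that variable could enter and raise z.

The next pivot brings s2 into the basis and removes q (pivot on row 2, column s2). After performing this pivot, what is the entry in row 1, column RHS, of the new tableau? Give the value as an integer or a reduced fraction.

Pivot element is row 2, column s2: 1/9.
Normalize row 2: new (row 2, RHS) = 4/(1/9) = 36.
row 1 ← row 1 − (-2/9)·(new row 2): 3 − (-2/9)·36 = 11.

11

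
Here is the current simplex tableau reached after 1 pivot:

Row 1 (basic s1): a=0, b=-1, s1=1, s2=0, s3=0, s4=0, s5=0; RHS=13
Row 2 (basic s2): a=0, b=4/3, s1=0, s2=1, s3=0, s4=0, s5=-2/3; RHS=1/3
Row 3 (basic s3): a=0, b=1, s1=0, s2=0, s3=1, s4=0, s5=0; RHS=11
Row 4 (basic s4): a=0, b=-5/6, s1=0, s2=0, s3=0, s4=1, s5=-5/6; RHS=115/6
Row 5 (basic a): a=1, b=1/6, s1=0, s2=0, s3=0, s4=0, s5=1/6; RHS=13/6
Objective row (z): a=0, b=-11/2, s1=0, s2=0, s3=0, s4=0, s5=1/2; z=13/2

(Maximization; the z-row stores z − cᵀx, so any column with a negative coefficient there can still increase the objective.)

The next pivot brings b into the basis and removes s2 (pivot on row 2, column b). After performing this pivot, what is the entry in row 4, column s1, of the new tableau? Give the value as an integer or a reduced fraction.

Pivot element is row 2, column b: 4/3.
Normalize row 2: new (row 2, s1) = 0/(4/3) = 0.
row 4 ← row 4 − (-5/6)·(new row 2): 0 − (-5/6)·0 = 0.

0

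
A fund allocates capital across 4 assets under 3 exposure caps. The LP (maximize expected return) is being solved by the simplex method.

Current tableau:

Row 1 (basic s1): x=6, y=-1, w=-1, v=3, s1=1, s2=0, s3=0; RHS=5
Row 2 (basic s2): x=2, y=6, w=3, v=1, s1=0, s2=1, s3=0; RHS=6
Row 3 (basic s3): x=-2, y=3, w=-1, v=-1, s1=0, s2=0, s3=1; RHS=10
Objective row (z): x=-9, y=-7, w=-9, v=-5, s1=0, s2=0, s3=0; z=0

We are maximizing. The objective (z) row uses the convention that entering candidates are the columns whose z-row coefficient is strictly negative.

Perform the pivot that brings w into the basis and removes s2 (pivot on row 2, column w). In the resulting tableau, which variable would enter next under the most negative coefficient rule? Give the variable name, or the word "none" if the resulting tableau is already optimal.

Pivot element 3. New z-row = old z-row − (-9)·(row 2/3).
Updated z-row coefficients: x: -3, y: 11, w: 0, v: -2, s1: 0, s2: 3, s3: 0.
The most negative is -3 in column x, so x would enter next.

x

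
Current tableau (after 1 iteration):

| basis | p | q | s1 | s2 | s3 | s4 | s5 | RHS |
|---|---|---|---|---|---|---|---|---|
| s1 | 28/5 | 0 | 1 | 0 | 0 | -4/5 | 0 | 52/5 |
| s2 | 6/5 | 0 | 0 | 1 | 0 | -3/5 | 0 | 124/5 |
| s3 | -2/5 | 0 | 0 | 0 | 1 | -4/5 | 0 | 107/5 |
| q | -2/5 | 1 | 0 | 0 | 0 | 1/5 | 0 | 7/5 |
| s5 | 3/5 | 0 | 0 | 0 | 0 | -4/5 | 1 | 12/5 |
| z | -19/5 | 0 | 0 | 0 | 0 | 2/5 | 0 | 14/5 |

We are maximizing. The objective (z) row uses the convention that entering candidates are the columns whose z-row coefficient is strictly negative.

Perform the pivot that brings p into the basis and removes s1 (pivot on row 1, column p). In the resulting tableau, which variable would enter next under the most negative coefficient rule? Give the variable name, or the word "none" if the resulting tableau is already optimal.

Pivot element 28/5. New z-row = old z-row − (-19/5)·(row 1/(28/5)).
Updated z-row coefficients: p: 0, q: 0, s1: 19/28, s2: 0, s3: 0, s4: -1/7, s5: 0.
The most negative is -1/7 in column s4, so s4 would enter next.

s4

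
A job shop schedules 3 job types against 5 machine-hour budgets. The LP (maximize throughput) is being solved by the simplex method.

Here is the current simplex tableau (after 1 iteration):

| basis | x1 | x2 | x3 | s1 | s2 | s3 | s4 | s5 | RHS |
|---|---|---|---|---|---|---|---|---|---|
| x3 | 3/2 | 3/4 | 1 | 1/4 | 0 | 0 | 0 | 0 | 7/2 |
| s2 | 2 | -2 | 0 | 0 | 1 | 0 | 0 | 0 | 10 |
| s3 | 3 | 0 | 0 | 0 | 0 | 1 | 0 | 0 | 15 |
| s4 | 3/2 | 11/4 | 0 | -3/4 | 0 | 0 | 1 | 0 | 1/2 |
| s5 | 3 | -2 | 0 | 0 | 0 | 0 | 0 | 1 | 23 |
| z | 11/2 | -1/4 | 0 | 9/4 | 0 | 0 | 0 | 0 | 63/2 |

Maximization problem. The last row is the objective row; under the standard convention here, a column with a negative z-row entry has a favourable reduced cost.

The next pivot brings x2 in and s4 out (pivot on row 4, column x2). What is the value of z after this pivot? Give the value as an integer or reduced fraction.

347/11

Minimum ratio for x2: (1/2)/(11/4) = 2/11.
z changes by −(z-row coeff of x2)·ratio = −(-1/4)·(2/11) = 1/22.
New z = 63/2 + (1/22) = 347/11.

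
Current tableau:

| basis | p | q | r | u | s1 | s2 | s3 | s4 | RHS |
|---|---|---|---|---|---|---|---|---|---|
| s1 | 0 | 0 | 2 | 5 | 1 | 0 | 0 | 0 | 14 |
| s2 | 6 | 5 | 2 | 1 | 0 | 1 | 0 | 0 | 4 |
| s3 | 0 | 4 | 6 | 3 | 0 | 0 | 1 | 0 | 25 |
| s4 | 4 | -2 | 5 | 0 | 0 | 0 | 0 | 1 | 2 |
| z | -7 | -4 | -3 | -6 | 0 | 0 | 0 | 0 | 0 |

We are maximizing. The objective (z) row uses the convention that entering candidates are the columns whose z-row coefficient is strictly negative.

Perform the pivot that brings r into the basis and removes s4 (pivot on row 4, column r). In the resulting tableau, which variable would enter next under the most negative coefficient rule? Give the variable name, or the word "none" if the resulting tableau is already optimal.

u

Pivot element 5. New z-row = old z-row − (-3)·(row 4/5).
Updated z-row coefficients: p: -23/5, q: -26/5, r: 0, u: -6, s1: 0, s2: 0, s3: 0, s4: 3/5.
The most negative is -6 in column u, so u would enter next.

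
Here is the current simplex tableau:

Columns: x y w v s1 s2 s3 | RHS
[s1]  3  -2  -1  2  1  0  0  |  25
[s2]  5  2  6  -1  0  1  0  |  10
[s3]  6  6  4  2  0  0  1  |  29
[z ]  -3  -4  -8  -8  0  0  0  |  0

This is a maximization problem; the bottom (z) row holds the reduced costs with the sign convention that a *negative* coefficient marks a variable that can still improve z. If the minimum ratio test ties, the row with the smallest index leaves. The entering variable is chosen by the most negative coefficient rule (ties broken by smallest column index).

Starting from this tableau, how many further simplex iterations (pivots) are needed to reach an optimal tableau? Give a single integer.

3

pivot: w in, s2 out → z = 40/3
pivot: v in, s3 out → z = 183/2
pivot: s2 in, s1 out → z = 548/5
No improving column remains; optimal.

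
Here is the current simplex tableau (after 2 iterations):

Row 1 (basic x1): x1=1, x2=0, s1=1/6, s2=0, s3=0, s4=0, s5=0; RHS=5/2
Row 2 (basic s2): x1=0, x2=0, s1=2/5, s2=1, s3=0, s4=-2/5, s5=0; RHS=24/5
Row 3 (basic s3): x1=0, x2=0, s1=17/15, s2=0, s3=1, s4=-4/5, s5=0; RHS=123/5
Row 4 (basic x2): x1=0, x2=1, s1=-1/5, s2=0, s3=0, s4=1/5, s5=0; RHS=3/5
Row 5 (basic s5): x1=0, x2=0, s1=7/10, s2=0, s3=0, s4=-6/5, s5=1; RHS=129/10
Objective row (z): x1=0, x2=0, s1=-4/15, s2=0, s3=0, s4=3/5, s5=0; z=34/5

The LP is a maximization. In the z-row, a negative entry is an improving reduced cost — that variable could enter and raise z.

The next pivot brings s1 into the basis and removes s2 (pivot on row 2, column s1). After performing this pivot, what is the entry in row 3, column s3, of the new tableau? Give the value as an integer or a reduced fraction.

Pivot element is row 2, column s1: 2/5.
Normalize row 2: new (row 2, s3) = 0/(2/5) = 0.
row 3 ← row 3 − (17/15)·(new row 2): 1 − (17/15)·0 = 1.

1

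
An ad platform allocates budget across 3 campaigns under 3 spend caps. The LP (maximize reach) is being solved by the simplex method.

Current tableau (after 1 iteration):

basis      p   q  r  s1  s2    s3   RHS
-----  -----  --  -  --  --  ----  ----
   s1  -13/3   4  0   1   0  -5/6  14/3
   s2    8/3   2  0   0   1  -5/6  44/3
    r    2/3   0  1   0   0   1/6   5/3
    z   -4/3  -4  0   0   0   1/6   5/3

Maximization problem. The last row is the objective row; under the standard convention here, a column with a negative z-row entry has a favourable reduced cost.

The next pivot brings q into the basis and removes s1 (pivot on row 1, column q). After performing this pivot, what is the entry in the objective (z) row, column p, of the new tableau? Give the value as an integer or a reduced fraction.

-17/3

Pivot element is row 1, column q: 4.
Normalize row 1: new (row 1, p) = (-13/3)/4 = -13/12.
z-row ← z-row − (-4)·(new row 1): -4/3 − (-4)·(-13/12) = -17/3.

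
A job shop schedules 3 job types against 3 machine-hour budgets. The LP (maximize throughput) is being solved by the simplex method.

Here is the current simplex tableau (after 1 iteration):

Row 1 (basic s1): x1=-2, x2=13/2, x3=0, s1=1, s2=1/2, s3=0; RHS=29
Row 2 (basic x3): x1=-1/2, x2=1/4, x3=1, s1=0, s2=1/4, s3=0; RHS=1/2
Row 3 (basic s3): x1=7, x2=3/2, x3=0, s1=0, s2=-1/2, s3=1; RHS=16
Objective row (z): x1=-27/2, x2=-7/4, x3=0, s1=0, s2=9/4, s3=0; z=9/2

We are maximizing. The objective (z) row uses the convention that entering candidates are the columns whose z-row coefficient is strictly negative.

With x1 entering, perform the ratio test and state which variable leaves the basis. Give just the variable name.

s3

Ratios: row 1 (s1): entry -2 ≤ 0, skip; row 2 (x3): entry -1/2 ≤ 0, skip; row 3 (s3): 16/7 = 16/7.
Minimum ratio 16/7 is in the s3 row, so s3 leaves.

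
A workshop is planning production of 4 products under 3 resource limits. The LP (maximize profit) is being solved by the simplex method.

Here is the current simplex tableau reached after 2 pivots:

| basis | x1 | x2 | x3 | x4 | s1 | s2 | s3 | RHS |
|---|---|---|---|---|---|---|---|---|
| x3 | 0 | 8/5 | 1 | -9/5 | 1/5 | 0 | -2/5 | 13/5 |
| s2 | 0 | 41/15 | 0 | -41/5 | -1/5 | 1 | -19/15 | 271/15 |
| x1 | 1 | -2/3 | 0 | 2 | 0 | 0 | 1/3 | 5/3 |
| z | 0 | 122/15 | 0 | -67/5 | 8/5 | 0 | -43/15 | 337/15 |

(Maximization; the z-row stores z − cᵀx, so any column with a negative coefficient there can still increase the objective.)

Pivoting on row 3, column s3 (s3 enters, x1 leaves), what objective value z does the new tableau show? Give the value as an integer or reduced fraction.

184/5

Minimum ratio for s3: (5/3)/(1/3) = 5.
z changes by −(z-row coeff of s3)·ratio = −(-43/15)·5 = 43/3.
New z = 337/15 + (43/3) = 184/5.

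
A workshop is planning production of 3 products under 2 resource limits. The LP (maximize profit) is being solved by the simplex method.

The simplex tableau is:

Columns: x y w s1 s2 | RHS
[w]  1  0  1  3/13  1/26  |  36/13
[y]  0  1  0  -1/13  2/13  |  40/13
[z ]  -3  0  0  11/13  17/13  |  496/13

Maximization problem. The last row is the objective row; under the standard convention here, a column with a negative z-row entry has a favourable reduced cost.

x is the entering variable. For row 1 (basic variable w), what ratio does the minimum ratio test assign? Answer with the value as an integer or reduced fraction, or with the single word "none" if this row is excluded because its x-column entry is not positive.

Ratio = RHS / (x entry) = (36/13) / 1 = 36/13.

36/13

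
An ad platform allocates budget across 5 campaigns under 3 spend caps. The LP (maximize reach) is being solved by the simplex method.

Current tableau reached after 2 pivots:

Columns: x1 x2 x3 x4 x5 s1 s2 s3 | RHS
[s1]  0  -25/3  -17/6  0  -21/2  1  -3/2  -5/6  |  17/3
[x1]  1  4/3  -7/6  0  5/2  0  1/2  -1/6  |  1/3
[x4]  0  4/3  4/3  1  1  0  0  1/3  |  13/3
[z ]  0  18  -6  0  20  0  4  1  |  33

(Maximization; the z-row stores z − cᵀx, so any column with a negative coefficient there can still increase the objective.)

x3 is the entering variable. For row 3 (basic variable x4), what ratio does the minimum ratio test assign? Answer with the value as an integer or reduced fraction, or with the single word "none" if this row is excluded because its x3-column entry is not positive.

Ratio = RHS / (x3 entry) = (13/3) / (4/3) = 13/4.

13/4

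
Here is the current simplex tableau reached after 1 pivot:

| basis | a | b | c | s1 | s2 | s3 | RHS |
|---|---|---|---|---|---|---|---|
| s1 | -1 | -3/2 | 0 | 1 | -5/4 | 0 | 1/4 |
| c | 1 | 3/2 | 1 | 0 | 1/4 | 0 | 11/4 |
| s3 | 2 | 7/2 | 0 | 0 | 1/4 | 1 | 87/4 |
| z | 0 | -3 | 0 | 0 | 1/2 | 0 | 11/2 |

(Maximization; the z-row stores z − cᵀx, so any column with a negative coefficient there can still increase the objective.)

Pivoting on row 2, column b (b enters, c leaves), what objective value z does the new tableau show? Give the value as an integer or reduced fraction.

Minimum ratio for b: (11/4)/(3/2) = 11/6.
z changes by −(z-row coeff of b)·ratio = −(-3)·(11/6) = 11/2.
New z = 11/2 + (11/2) = 11.

11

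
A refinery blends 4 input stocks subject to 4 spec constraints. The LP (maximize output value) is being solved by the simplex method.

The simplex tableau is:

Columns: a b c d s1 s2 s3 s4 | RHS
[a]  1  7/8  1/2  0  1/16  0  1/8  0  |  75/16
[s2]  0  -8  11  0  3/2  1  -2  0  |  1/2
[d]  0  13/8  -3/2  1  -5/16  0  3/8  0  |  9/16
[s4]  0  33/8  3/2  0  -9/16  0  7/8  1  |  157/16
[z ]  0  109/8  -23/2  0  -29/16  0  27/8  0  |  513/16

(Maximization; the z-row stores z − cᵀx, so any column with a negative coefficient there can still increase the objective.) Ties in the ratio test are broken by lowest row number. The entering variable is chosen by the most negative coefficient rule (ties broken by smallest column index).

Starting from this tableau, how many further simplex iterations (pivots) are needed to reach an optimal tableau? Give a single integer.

pivot: c in, s2 out → z = 5735/176
pivot: s1 in, c out → z = 98/3
No improving column remains; optimal.

2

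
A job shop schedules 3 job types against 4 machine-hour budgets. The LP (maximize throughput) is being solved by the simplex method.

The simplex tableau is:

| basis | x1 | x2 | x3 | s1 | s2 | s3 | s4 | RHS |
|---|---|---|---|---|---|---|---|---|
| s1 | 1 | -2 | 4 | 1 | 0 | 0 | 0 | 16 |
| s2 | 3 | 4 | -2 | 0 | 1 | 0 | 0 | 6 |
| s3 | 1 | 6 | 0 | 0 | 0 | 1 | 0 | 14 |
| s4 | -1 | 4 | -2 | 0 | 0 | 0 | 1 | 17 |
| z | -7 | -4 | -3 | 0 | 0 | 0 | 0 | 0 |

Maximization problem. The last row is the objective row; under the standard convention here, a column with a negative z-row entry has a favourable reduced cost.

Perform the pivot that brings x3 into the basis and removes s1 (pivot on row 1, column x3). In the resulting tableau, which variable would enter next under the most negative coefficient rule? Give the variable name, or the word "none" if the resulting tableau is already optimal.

x1

Pivot element 4. New z-row = old z-row − (-3)·(row 1/4).
Updated z-row coefficients: x1: -25/4, x2: -11/2, x3: 0, s1: 3/4, s2: 0, s3: 0, s4: 0.
The most negative is -25/4 in column x1, so x1 would enter next.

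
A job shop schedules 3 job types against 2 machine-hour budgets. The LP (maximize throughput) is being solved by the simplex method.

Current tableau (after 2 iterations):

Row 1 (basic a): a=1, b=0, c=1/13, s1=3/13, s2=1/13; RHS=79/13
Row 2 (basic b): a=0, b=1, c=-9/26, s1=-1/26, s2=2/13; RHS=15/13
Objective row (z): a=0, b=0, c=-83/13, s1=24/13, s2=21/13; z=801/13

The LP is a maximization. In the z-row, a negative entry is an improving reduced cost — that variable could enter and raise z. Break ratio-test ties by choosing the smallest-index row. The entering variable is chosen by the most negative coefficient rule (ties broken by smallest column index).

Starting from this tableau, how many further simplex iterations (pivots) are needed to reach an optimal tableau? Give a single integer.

pivot: c in, a out → z = 566
No improving column remains; optimal.

1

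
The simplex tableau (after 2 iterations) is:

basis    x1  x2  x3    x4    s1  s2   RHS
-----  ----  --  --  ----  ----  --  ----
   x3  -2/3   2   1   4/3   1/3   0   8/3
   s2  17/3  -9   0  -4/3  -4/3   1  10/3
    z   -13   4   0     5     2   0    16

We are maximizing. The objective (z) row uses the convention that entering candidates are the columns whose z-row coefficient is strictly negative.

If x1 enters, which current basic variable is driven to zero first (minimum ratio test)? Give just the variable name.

s2

Ratios: row 1 (x3): entry -2/3 ≤ 0, skip; row 2 (s2): (10/3)/(17/3) = 10/17.
Minimum ratio 10/17 is in the s2 row, so s2 leaves.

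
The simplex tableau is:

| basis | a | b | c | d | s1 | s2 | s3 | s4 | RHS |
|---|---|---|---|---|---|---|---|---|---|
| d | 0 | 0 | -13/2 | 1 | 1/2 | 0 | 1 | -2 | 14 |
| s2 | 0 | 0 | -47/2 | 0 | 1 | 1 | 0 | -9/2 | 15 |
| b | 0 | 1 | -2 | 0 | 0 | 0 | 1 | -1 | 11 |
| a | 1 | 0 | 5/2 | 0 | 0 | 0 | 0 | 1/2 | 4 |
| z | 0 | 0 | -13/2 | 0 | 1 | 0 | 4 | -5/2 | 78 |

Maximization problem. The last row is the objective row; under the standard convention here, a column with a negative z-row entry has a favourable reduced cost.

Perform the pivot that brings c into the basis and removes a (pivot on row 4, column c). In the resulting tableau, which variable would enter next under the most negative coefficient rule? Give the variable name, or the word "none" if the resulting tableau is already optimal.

Pivot element 5/2. New z-row = old z-row − (-13/2)·(row 4/(5/2)).
Updated z-row coefficients: a: 13/5, b: 0, c: 0, d: 0, s1: 1, s2: 0, s3: 4, s4: -6/5.
The most negative is -6/5 in column s4, so s4 would enter next.

s4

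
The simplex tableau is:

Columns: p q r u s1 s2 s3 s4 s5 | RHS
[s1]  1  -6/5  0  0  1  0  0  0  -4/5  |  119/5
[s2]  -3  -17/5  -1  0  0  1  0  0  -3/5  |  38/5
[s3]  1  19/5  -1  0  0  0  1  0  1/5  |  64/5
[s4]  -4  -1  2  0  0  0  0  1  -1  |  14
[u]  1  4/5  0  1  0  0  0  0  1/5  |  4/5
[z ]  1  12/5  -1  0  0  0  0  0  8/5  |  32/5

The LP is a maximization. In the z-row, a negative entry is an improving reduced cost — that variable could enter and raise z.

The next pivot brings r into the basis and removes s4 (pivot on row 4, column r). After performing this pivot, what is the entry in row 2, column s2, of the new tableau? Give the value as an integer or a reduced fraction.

Pivot element is row 4, column r: 2.
Normalize row 4: new (row 4, s2) = 0/2 = 0.
row 2 ← row 2 − (-1)·(new row 4): 1 − (-1)·0 = 1.

1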